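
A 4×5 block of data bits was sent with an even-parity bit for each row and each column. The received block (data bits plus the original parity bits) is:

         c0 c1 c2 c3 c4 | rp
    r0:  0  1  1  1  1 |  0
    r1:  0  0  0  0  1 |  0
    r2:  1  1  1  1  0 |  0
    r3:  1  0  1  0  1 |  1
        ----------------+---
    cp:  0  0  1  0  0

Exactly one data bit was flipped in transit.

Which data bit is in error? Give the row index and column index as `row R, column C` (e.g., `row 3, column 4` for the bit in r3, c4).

Recompute each row's even parity and compare to rp:
  r0: data parity 0, sent rp 0 → ok
  r1: data parity 1, sent rp 0 → mismatch
  r2: data parity 0, sent rp 0 → ok
  r3: data parity 1, sent rp 1 → ok
Recompute each column's even parity and compare to cp:
  c0: data parity 0, sent cp 0 → ok
  c1: data parity 0, sent cp 0 → ok
  c2: data parity 1, sent cp 1 → ok
  c3: data parity 0, sent cp 0 → ok
  c4: data parity 1, sent cp 0 → mismatch
Exactly one row (r1) and one column (c4) fail → the flipped bit is at their intersection.

row 1, column 4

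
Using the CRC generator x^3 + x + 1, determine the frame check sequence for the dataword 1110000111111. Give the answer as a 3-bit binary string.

Append 3 zeros: 1110000111111000. Divide by 1011 (XOR where the leading bit is 1):
  pos 0: 1110 XOR 1011 = 0101
  pos 1: 1010 XOR 1011 = 0001
  pos 4: 1001 XOR 1011 = 0010
  pos 6: 1011 XOR 1011 = 0000
  pos 10: 1110 XOR 1011 = 0101
  pos 11: 1010 XOR 1011 = 0001
Remainder (last 3 bits) = 010. This is the CRC / FCS.

010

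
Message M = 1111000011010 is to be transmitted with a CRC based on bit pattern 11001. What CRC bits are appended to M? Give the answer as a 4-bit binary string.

1011

Append 4 zeros: 11110000110100000. Divide by 11001 (XOR where the leading bit is 1):
  pos 0: 11110 XOR 11001 = 00111
  pos 2: 11100 XOR 11001 = 00101
  pos 4: 10101 XOR 11001 = 01100
  pos 5: 11001 XOR 11001 = 00000
  pos 11: 10000 XOR 11001 = 01001
  pos 12: 10010 XOR 11001 = 01011
Remainder (last 4 bits) = 1011. This is the CRC / FCS.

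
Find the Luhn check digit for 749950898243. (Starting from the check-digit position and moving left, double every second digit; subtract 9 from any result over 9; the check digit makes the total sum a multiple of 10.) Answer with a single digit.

3

Partial digits right→left: 3 4 2 8 9 8 0 5 9 9 4 7
Double every second digit counting from the check-digit position (so the 1st, 3rd, 5th, ... of the partial from the right).
  doubled (with −9 where >9): 6 4 9 0 9 8 → sum 36
  kept as-is: 4 8 8 5 9 7 → sum 41
Total = 36 + 41 = 77.
Check digit = (10 − (77 mod 10)) mod 10 = 3.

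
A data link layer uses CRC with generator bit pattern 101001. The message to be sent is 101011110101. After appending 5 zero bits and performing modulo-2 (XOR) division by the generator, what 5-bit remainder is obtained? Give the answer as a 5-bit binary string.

10100

Append 5 zeros: 10101111010100000. Divide by 101001 (XOR where the leading bit is 1):
  pos 0: 101011 XOR 101001 = 000010
  pos 4: 101101 XOR 101001 = 000100
  pos 7: 100010 XOR 101001 = 001011
  pos 9: 101100 XOR 101001 = 000101
Remainder (last 5 bits) = 10100. This is the CRC / FCS.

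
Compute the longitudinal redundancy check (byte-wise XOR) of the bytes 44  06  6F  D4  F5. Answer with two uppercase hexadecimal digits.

0C

XOR the bytes together:
  start with 0x44
  0x44 ⊕ 0x06 = 0x42
  0x42 ⊕ 0x6F = 0x2D
  0x2D ⊕ 0xD4 = 0xF9
  0xF9 ⊕ 0xF5 = 0x0C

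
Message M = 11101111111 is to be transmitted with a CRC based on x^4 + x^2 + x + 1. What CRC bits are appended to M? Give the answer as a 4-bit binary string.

1001

Append 4 zeros: 111011111110000. Divide by 10111 (XOR where the leading bit is 1):
  pos 0: 11101 XOR 10111 = 01010
  pos 1: 10101 XOR 10111 = 00010
  pos 4: 10111 XOR 10111 = 00000
  pos 9: 11000 XOR 10111 = 01111
  pos 10: 11110 XOR 10111 = 01001
Remainder (last 4 bits) = 1001. This is the CRC / FCS.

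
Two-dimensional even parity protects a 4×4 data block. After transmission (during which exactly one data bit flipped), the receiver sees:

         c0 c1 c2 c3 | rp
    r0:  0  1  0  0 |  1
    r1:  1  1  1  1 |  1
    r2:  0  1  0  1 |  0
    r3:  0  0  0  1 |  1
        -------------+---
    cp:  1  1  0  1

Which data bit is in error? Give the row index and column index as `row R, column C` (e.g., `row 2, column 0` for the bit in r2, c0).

Recompute each row's even parity and compare to rp:
  r0: data parity 1, sent rp 1 → ok
  r1: data parity 0, sent rp 1 → mismatch
  r2: data parity 0, sent rp 0 → ok
  r3: data parity 1, sent rp 1 → ok
Recompute each column's even parity and compare to cp:
  c0: data parity 1, sent cp 1 → ok
  c1: data parity 1, sent cp 1 → ok
  c2: data parity 1, sent cp 0 → mismatch
  c3: data parity 1, sent cp 1 → ok
Exactly one row (r1) and one column (c2) fail → the flipped bit is at their intersection.

row 1, column 2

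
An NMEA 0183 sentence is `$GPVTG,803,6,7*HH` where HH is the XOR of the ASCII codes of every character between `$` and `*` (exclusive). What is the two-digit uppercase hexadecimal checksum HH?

44

XOR the ASCII codes of the payload characters:
  'G' = 0x47 → acc = 0x47
  'P' = 0x50 → acc = 0x17
  'V' = 0x56 → acc = 0x41
  'T' = 0x54 → acc = 0x15
  'G' = 0x47 → acc = 0x52
  ',' = 0x2C → acc = 0x7E
  '8' = 0x38 → acc = 0x46
  '0' = 0x30 → acc = 0x76
  '3' = 0x33 → acc = 0x45
  ',' = 0x2C → acc = 0x69
  '6' = 0x36 → acc = 0x5F
  ',' = 0x2C → acc = 0x73
  '7' = 0x37 → acc = 0x44
Checksum = 0x44.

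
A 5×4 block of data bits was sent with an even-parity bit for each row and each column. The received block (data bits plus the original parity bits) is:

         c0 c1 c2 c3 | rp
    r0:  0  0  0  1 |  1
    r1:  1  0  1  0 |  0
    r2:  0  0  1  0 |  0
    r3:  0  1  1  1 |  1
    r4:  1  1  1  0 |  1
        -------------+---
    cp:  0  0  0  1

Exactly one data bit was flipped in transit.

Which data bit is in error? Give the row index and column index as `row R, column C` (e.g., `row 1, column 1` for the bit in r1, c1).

row 2, column 3

Recompute each row's even parity and compare to rp:
  r0: data parity 1, sent rp 1 → ok
  r1: data parity 0, sent rp 0 → ok
  r2: data parity 1, sent rp 0 → mismatch
  r3: data parity 1, sent rp 1 → ok
  r4: data parity 1, sent rp 1 → ok
Recompute each column's even parity and compare to cp:
  c0: data parity 0, sent cp 0 → ok
  c1: data parity 0, sent cp 0 → ok
  c2: data parity 0, sent cp 0 → ok
  c3: data parity 0, sent cp 1 → mismatch
Exactly one row (r2) and one column (c3) fail → the flipped bit is at their intersection.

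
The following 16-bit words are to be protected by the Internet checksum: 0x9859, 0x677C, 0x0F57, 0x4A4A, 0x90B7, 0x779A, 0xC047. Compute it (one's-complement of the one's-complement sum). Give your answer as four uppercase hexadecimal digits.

One's-complement addition (fold any carry out of bit 15 back into bit 0):
  0x9859 + 0x677C = 0x0FFD5
  0xFFD5 + 0x0F57 = 0x10F2C → wrap carry → 0x0F2D
  0x0F2D + 0x4A4A = 0x05977
  0x5977 + 0x90B7 = 0x0EA2E
  0xEA2E + 0x779A = 0x161C8 → wrap carry → 0x61C9
  0x61C9 + 0xC047 = 0x12210 → wrap carry → 0x2211
One's-complement sum = 0x2211.
Checksum = ~0x2211 & 0xFFFF = 0xDDEE.

DDEE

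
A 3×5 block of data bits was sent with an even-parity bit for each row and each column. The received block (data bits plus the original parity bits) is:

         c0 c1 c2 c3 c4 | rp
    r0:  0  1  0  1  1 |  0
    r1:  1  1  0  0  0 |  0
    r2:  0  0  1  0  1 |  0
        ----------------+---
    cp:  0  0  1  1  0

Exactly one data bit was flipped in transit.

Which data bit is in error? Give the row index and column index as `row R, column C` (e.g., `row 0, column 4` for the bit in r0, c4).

row 0, column 0

Recompute each row's even parity and compare to rp:
  r0: data parity 1, sent rp 0 → mismatch
  r1: data parity 0, sent rp 0 → ok
  r2: data parity 0, sent rp 0 → ok
Recompute each column's even parity and compare to cp:
  c0: data parity 1, sent cp 0 → mismatch
  c1: data parity 0, sent cp 0 → ok
  c2: data parity 1, sent cp 1 → ok
  c3: data parity 1, sent cp 1 → ok
  c4: data parity 0, sent cp 0 → ok
Exactly one row (r0) and one column (c0) fail → the flipped bit is at their intersection.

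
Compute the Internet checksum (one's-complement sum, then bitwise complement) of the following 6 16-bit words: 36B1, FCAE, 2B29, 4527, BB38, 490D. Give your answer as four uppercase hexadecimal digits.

5809

One's-complement addition (fold any carry out of bit 15 back into bit 0):
  0x36B1 + 0xFCAE = 0x1335F → wrap carry → 0x3360
  0x3360 + 0x2B29 = 0x05E89
  0x5E89 + 0x4527 = 0x0A3B0
  0xA3B0 + 0xBB38 = 0x15EE8 → wrap carry → 0x5EE9
  0x5EE9 + 0x490D = 0x0A7F6
One's-complement sum = 0xA7F6.
Checksum = ~0xA7F6 & 0xFFFF = 0x5809.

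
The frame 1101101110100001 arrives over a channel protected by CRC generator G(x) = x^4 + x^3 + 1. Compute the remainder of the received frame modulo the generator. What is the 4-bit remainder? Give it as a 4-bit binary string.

Modulo-2 division of 1101101110100001 by 11001:
  pos 0: 11011 XOR 11001 = 00010
  pos 3: 10011 XOR 11001 = 01010
  pos 4: 10101 XOR 11001 = 01100
  pos 5: 11000 XOR 11001 = 00001
  pos 9: 11000 XOR 11001 = 00001
Remainder = 0101 (nonzero — an error is detected).

0101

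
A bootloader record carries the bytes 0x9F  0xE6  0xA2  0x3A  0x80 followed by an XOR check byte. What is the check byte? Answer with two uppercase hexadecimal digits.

61

XOR the bytes together:
  start with 0x9F
  0x9F ⊕ 0xE6 = 0x79
  0x79 ⊕ 0xA2 = 0xDB
  0xDB ⊕ 0x3A = 0xE1
  0xE1 ⊕ 0x80 = 0x61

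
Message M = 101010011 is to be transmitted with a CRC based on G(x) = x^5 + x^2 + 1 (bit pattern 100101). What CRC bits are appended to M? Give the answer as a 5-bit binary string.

Append 5 zeros: 10101001100000. Divide by 100101 (XOR where the leading bit is 1):
  pos 0: 101010 XOR 100101 = 001111
  pos 2: 111101 XOR 100101 = 011000
  pos 3: 110001 XOR 100101 = 010100
  pos 4: 101000 XOR 100101 = 001101
  pos 6: 110100 XOR 100101 = 010001
  pos 7: 100010 XOR 100101 = 000111
Remainder (last 5 bits) = 01110. This is the CRC / FCS.

01110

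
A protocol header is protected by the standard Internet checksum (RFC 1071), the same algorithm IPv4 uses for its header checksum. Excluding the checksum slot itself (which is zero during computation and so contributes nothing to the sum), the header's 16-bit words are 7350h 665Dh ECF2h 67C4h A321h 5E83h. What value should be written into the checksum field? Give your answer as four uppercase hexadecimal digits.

CFF5

One's-complement addition (fold any carry out of bit 15 back into bit 0):
  0x7350 + 0x665D = 0x0D9AD
  0xD9AD + 0xECF2 = 0x1C69F → wrap carry → 0xC6A0
  0xC6A0 + 0x67C4 = 0x12E64 → wrap carry → 0x2E65
  0x2E65 + 0xA321 = 0x0D186
  0xD186 + 0x5E83 = 0x13009 → wrap carry → 0x300A
One's-complement sum = 0x300A.
Checksum = ~0x300A & 0xFFFF = 0xCFF5.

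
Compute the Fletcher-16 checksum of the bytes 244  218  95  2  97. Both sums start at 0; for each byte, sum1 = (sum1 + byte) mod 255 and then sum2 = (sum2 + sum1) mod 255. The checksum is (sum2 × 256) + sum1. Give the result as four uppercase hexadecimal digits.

Running sums (mod 255):
  after byte 0 (244): sum1=244, sum2=244
  after byte 1 (218): sum1=207, sum2=196
  after byte 2 (95): sum1=47, sum2=243
  after byte 3 (2): sum1=49, sum2=37
  after byte 4 (97): sum1=146, sum2=183
Checksum = sum2·256 + sum1 = 183·256 + 146 = 46994 = 0xB792.

B792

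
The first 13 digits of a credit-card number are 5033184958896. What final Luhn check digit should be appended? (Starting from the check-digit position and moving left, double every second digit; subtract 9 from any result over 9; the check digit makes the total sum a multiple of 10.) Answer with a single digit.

Partial digits right→left: 6 9 8 8 5 9 4 8 1 3 3 0 5
Double every second digit counting from the check-digit position (so the 1st, 3rd, 5th, ... of the partial from the right).
  doubled (with −9 where >9): 3 7 1 8 2 6 1 → sum 28
  kept as-is: 9 8 9 8 3 0 → sum 37
Total = 28 + 37 = 65.
Check digit = (10 − (65 mod 10)) mod 10 = 5.

5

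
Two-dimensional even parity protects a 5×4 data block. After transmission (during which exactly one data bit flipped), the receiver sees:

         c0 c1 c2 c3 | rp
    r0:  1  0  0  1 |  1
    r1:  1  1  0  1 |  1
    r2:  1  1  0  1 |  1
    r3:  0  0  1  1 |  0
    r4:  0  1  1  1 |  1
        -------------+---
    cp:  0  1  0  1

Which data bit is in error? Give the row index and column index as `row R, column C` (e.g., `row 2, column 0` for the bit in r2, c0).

row 0, column 0

Recompute each row's even parity and compare to rp:
  r0: data parity 0, sent rp 1 → mismatch
  r1: data parity 1, sent rp 1 → ok
  r2: data parity 1, sent rp 1 → ok
  r3: data parity 0, sent rp 0 → ok
  r4: data parity 1, sent rp 1 → ok
Recompute each column's even parity and compare to cp:
  c0: data parity 1, sent cp 0 → mismatch
  c1: data parity 1, sent cp 1 → ok
  c2: data parity 0, sent cp 0 → ok
  c3: data parity 1, sent cp 1 → ok
Exactly one row (r0) and one column (c0) fail → the flipped bit is at their intersection.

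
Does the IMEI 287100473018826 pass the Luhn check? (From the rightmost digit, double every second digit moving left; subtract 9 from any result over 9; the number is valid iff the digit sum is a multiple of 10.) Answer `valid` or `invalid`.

From the right, keep odd positions and double even positions (subtract 9 from any doubled value over 9):
  doubled (positions 2,4,...): 4 7 0 5 0 2 7 → sum 25
  kept (positions 1,3,...): 6 8 1 3 4 0 7 2 → sum 31
Total = 56.
56 mod 10 = 6, so the number is invalid.

invalid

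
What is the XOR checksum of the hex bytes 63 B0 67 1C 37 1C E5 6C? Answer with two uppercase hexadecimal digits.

XOR the bytes together:
  start with 0x63
  0x63 ⊕ 0xB0 = 0xD3
  0xD3 ⊕ 0x67 = 0xB4
  0xB4 ⊕ 0x1C = 0xA8
  0xA8 ⊕ 0x37 = 0x9F
  0x9F ⊕ 0x1C = 0x83
  0x83 ⊕ 0xE5 = 0x66
  0x66 ⊕ 0x6C = 0x0A

0A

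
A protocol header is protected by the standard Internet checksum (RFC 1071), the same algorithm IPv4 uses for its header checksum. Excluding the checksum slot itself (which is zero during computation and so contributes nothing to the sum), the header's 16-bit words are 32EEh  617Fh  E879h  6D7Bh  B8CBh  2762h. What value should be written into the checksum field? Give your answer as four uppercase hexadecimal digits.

One's-complement addition (fold any carry out of bit 15 back into bit 0):
  0x32EE + 0x617F = 0x0946D
  0x946D + 0xE879 = 0x17CE6 → wrap carry → 0x7CE7
  0x7CE7 + 0x6D7B = 0x0EA62
  0xEA62 + 0xB8CB = 0x1A32D → wrap carry → 0xA32E
  0xA32E + 0x2762 = 0x0CA90
One's-complement sum = 0xCA90.
Checksum = ~0xCA90 & 0xFFFF = 0x356F.

356F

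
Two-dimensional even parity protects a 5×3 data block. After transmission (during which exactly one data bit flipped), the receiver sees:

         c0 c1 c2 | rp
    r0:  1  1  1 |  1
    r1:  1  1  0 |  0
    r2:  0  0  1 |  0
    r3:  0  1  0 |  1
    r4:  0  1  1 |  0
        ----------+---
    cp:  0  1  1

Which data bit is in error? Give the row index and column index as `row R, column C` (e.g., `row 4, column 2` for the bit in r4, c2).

row 2, column 1

Recompute each row's even parity and compare to rp:
  r0: data parity 1, sent rp 1 → ok
  r1: data parity 0, sent rp 0 → ok
  r2: data parity 1, sent rp 0 → mismatch
  r3: data parity 1, sent rp 1 → ok
  r4: data parity 0, sent rp 0 → ok
Recompute each column's even parity and compare to cp:
  c0: data parity 0, sent cp 0 → ok
  c1: data parity 0, sent cp 1 → mismatch
  c2: data parity 1, sent cp 1 → ok
Exactly one row (r2) and one column (c1) fail → the flipped bit is at their intersection.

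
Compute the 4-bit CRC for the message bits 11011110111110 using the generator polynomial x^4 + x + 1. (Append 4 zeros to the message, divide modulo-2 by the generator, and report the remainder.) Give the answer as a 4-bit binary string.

1101

Append 4 zeros: 110111101111100000. Divide by 10011 (XOR where the leading bit is 1):
  pos 0: 11011 XOR 10011 = 01000
  pos 1: 10001 XOR 10011 = 00010
  pos 4: 10101 XOR 10011 = 00110
  pos 6: 11011 XOR 10011 = 01000
  pos 7: 10001 XOR 10011 = 00010
  pos 10: 10100 XOR 10011 = 00111
  pos 12: 11100 XOR 10011 = 01111
  pos 13: 11110 XOR 10011 = 01101
Remainder (last 4 bits) = 1101. This is the CRC / FCS.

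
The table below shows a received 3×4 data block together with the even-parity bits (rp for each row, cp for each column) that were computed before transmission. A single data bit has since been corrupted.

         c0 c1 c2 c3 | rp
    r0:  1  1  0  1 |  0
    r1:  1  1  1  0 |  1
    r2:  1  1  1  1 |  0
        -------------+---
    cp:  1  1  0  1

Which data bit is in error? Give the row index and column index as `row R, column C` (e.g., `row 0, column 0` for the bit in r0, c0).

row 0, column 3

Recompute each row's even parity and compare to rp:
  r0: data parity 1, sent rp 0 → mismatch
  r1: data parity 1, sent rp 1 → ok
  r2: data parity 0, sent rp 0 → ok
Recompute each column's even parity and compare to cp:
  c0: data parity 1, sent cp 1 → ok
  c1: data parity 1, sent cp 1 → ok
  c2: data parity 0, sent cp 0 → ok
  c3: data parity 0, sent cp 1 → mismatch
Exactly one row (r0) and one column (c3) fail → the flipped bit is at their intersection.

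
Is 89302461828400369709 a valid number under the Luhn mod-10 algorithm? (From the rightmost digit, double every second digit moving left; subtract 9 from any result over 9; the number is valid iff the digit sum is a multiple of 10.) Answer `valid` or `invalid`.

invalid

From the right, keep odd positions and double even positions (subtract 9 from any doubled value over 9):
  doubled (positions 2,4,...): 0 9 6 0 7 7 3 4 6 7 → sum 49
  kept (positions 1,3,...): 9 7 6 0 4 2 1 4 0 9 → sum 42
Total = 91.
91 mod 10 = 1, so the number is invalid.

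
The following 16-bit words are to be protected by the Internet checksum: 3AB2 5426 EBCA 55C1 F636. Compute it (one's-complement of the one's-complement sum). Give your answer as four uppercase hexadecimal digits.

3964

One's-complement addition (fold any carry out of bit 15 back into bit 0):
  0x3AB2 + 0x5426 = 0x08ED8
  0x8ED8 + 0xEBCA = 0x17AA2 → wrap carry → 0x7AA3
  0x7AA3 + 0x55C1 = 0x0D064
  0xD064 + 0xF636 = 0x1C69A → wrap carry → 0xC69B
One's-complement sum = 0xC69B.
Checksum = ~0xC69B & 0xFFFF = 0x3964.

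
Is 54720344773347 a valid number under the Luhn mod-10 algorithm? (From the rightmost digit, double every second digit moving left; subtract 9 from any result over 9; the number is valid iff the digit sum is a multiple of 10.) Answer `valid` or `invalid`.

invalid

From the right, keep odd positions and double even positions (subtract 9 from any doubled value over 9):
  doubled (positions 2,4,...): 8 6 5 8 0 5 1 → sum 33
  kept (positions 1,3,...): 7 3 7 4 3 2 4 → sum 30
Total = 63.
63 mod 10 = 3, so the number is invalid.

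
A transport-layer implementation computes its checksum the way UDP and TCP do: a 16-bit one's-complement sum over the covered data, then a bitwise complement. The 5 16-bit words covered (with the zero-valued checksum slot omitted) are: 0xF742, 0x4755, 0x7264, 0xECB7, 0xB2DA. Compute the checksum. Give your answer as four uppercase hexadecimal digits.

One's-complement addition (fold any carry out of bit 15 back into bit 0):
  0xF742 + 0x4755 = 0x13E97 → wrap carry → 0x3E98
  0x3E98 + 0x7264 = 0x0B0FC
  0xB0FC + 0xECB7 = 0x19DB3 → wrap carry → 0x9DB4
  0x9DB4 + 0xB2DA = 0x1508E → wrap carry → 0x508F
One's-complement sum = 0x508F.
Checksum = ~0x508F & 0xFFFF = 0xAF70.

AF70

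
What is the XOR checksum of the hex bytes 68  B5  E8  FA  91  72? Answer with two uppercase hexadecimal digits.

2C

XOR the bytes together:
  start with 0x68
  0x68 ⊕ 0xB5 = 0xDD
  0xDD ⊕ 0xE8 = 0x35
  0x35 ⊕ 0xFA = 0xCF
  0xCF ⊕ 0x91 = 0x5E
  0x5E ⊕ 0x72 = 0x2C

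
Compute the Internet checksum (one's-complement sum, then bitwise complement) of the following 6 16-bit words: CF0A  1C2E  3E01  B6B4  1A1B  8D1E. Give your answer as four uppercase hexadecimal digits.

One's-complement addition (fold any carry out of bit 15 back into bit 0):
  0xCF0A + 0x1C2E = 0x0EB38
  0xEB38 + 0x3E01 = 0x12939 → wrap carry → 0x293A
  0x293A + 0xB6B4 = 0x0DFEE
  0xDFEE + 0x1A1B = 0x0FA09
  0xFA09 + 0x8D1E = 0x18727 → wrap carry → 0x8728
One's-complement sum = 0x8728.
Checksum = ~0x8728 & 0xFFFF = 0x78D7.

78D7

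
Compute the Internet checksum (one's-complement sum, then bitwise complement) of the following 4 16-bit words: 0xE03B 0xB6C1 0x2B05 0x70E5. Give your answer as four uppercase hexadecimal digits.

One's-complement addition (fold any carry out of bit 15 back into bit 0):
  0xE03B + 0xB6C1 = 0x196FC → wrap carry → 0x96FD
  0x96FD + 0x2B05 = 0x0C202
  0xC202 + 0x70E5 = 0x132E7 → wrap carry → 0x32E8
One's-complement sum = 0x32E8.
Checksum = ~0x32E8 & 0xFFFF = 0xCD17.

CD17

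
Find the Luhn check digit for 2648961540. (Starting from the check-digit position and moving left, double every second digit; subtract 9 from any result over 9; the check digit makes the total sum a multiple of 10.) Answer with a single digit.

6

Partial digits right→left: 0 4 5 1 6 9 8 4 6 2
Double every second digit counting from the check-digit position (so the 1st, 3rd, 5th, ... of the partial from the right).
  doubled (with −9 where >9): 0 1 3 7 3 → sum 14
  kept as-is: 4 1 9 4 2 → sum 20
Total = 14 + 20 = 34.
Check digit = (10 − (34 mod 10)) mod 10 = 6.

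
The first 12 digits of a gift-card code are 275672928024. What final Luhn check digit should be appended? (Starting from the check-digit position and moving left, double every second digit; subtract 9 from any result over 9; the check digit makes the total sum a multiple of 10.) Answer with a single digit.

Partial digits right→left: 4 2 0 8 2 9 2 7 6 5 7 2
Double every second digit counting from the check-digit position (so the 1st, 3rd, 5th, ... of the partial from the right).
  doubled (with −9 where >9): 8 0 4 4 3 5 → sum 24
  kept as-is: 2 8 9 7 5 2 → sum 33
Total = 24 + 33 = 57.
Check digit = (10 − (57 mod 10)) mod 10 = 3.

3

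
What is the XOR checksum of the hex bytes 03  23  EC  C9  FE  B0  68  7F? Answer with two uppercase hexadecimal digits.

5C

XOR the bytes together:
  start with 0x03
  0x03 ⊕ 0x23 = 0x20
  0x20 ⊕ 0xEC = 0xCC
  0xCC ⊕ 0xC9 = 0x05
  0x05 ⊕ 0xFE = 0xFB
  0xFB ⊕ 0xB0 = 0x4B
  0x4B ⊕ 0x68 = 0x23
  0x23 ⊕ 0x7F = 0x5C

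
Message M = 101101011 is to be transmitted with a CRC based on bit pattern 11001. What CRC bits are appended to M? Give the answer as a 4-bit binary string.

1001

Append 4 zeros: 1011010110000. Divide by 11001 (XOR where the leading bit is 1):
  pos 0: 10110 XOR 11001 = 01111
  pos 1: 11111 XOR 11001 = 00110
  pos 3: 11001 XOR 11001 = 00000
  pos 8: 10000 XOR 11001 = 01001
Remainder (last 4 bits) = 1001. This is the CRC / FCS.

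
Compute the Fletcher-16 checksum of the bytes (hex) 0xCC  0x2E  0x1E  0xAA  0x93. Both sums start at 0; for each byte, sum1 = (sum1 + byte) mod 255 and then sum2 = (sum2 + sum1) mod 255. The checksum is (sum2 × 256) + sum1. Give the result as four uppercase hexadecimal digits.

FB57

Running sums (mod 255):
  after byte 0 (0xCC): sum1=204, sum2=204
  after byte 1 (0x2E): sum1=250, sum2=199
  after byte 2 (0x1E): sum1=25, sum2=224
  after byte 3 (0xAA): sum1=195, sum2=164
  after byte 4 (0x93): sum1=87, sum2=251
Checksum = sum2·256 + sum1 = 251·256 + 87 = 64343 = 0xFB57.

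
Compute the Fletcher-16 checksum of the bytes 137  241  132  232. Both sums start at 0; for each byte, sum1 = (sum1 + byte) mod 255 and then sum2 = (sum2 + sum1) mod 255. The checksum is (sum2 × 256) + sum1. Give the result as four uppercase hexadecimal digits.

Running sums (mod 255):
  after byte 0 (137): sum1=137, sum2=137
  after byte 1 (241): sum1=123, sum2=5
  after byte 2 (132): sum1=0, sum2=5
  after byte 3 (232): sum1=232, sum2=237
Checksum = sum2·256 + sum1 = 237·256 + 232 = 60904 = 0xEDE8.

EDE8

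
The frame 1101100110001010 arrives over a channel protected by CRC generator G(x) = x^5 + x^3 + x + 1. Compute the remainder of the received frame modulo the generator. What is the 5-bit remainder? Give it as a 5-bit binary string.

00000

Modulo-2 division of 1101100110001010 by 101011:
  pos 0: 110110 XOR 101011 = 011101
  pos 1: 111010 XOR 101011 = 010001
  pos 2: 100011 XOR 101011 = 001000
  pos 4: 100010 XOR 101011 = 001001
  pos 6: 100100 XOR 101011 = 001111
  pos 8: 111110 XOR 101011 = 010101
  pos 9: 101011 XOR 101011 = 000000
Remainder = 00000 (zero — the frame passes the CRC check).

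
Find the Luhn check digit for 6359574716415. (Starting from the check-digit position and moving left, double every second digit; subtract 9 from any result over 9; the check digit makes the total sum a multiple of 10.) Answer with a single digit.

Partial digits right→left: 5 1 4 6 1 7 4 7 5 9 5 3 6
Double every second digit counting from the check-digit position (so the 1st, 3rd, 5th, ... of the partial from the right).
  doubled (with −9 where >9): 1 8 2 8 1 1 3 → sum 24
  kept as-is: 1 6 7 7 9 3 → sum 33
Total = 24 + 33 = 57.
Check digit = (10 − (57 mod 10)) mod 10 = 3.

3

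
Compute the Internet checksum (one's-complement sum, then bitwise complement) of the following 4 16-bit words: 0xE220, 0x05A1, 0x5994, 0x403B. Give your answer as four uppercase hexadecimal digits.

One's-complement addition (fold any carry out of bit 15 back into bit 0):
  0xE220 + 0x05A1 = 0x0E7C1
  0xE7C1 + 0x5994 = 0x14155 → wrap carry → 0x4156
  0x4156 + 0x403B = 0x08191
One's-complement sum = 0x8191.
Checksum = ~0x8191 & 0xFFFF = 0x7E6E.

7E6E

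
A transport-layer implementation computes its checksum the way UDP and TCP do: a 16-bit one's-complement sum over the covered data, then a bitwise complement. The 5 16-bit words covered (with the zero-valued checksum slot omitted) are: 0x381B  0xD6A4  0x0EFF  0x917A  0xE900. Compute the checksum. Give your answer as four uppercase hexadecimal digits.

67C5

One's-complement addition (fold any carry out of bit 15 back into bit 0):
  0x381B + 0xD6A4 = 0x10EBF → wrap carry → 0x0EC0
  0x0EC0 + 0x0EFF = 0x01DBF
  0x1DBF + 0x917A = 0x0AF39
  0xAF39 + 0xE900 = 0x19839 → wrap carry → 0x983A
One's-complement sum = 0x983A.
Checksum = ~0x983A & 0xFFFF = 0x67C5.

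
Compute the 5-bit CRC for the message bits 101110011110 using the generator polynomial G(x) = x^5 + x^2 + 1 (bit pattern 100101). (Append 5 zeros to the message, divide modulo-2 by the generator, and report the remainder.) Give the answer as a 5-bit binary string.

Append 5 zeros: 10111001111000000. Divide by 100101 (XOR where the leading bit is 1):
  pos 0: 101110 XOR 100101 = 001011
  pos 2: 101101 XOR 100101 = 001000
  pos 4: 100011 XOR 100101 = 000110
  pos 7: 110100 XOR 100101 = 010001
  pos 8: 100010 XOR 100101 = 000111
  pos 11: 111000 XOR 100101 = 011101
Remainder (last 5 bits) = 11101. This is the CRC / FCS.

11101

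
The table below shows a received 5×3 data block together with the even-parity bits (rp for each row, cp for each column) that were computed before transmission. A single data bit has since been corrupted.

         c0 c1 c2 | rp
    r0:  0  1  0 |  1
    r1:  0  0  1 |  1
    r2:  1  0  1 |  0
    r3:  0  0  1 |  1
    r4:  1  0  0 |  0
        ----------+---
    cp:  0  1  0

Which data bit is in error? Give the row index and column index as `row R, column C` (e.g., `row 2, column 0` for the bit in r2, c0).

row 4, column 2

Recompute each row's even parity and compare to rp:
  r0: data parity 1, sent rp 1 → ok
  r1: data parity 1, sent rp 1 → ok
  r2: data parity 0, sent rp 0 → ok
  r3: data parity 1, sent rp 1 → ok
  r4: data parity 1, sent rp 0 → mismatch
Recompute each column's even parity and compare to cp:
  c0: data parity 0, sent cp 0 → ok
  c1: data parity 1, sent cp 1 → ok
  c2: data parity 1, sent cp 0 → mismatch
Exactly one row (r4) and one column (c2) fail → the flipped bit is at their intersection.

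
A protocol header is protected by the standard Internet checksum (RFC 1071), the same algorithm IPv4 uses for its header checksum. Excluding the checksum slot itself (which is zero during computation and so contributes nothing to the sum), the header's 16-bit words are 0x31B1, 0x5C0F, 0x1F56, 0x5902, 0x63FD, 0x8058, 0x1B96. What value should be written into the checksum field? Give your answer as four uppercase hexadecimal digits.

F9FA

One's-complement addition (fold any carry out of bit 15 back into bit 0):
  0x31B1 + 0x5C0F = 0x08DC0
  0x8DC0 + 0x1F56 = 0x0AD16
  0xAD16 + 0x5902 = 0x10618 → wrap carry → 0x0619
  0x0619 + 0x63FD = 0x06A16
  0x6A16 + 0x8058 = 0x0EA6E
  0xEA6E + 0x1B96 = 0x10604 → wrap carry → 0x0605
One's-complement sum = 0x0605.
Checksum = ~0x0605 & 0xFFFF = 0xF9FA.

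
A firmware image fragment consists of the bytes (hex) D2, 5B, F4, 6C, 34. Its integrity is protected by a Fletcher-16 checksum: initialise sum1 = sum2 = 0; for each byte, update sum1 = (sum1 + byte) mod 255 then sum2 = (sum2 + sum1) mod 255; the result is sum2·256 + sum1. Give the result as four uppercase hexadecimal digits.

Running sums (mod 255):
  after byte 0 (D2): sum1=210, sum2=210
  after byte 1 (5B): sum1=46, sum2=1
  after byte 2 (F4): sum1=35, sum2=36
  after byte 3 (6C): sum1=143, sum2=179
  after byte 4 (34): sum1=195, sum2=119
Checksum = sum2·256 + sum1 = 119·256 + 195 = 30659 = 0x77C3.

77C3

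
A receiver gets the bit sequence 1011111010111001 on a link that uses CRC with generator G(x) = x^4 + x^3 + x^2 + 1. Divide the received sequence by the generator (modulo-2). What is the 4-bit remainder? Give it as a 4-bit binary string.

1000

Modulo-2 division of 1011111010111001 by 11101:
  pos 0: 10111 XOR 11101 = 01010
  pos 1: 10101 XOR 11101 = 01000
  pos 2: 10001 XOR 11101 = 01100
  pos 3: 11000 XOR 11101 = 00101
  pos 5: 10110 XOR 11101 = 01011
  pos 6: 10111 XOR 11101 = 01010
  pos 7: 10101 XOR 11101 = 01000
  pos 8: 10001 XOR 11101 = 01100
  pos 9: 11000 XOR 11101 = 00101
  pos 11: 10101 XOR 11101 = 01000
Remainder = 1000 (nonzero — an error is detected).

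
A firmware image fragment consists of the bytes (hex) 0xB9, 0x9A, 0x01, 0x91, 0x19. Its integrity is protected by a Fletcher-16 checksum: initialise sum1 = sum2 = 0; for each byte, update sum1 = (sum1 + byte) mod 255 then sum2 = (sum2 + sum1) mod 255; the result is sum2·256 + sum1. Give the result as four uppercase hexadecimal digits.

4A00

Running sums (mod 255):
  after byte 0 (0xB9): sum1=185, sum2=185
  after byte 1 (0x9A): sum1=84, sum2=14
  after byte 2 (0x01): sum1=85, sum2=99
  after byte 3 (0x91): sum1=230, sum2=74
  after byte 4 (0x19): sum1=0, sum2=74
Checksum = sum2·256 + sum1 = 74·256 + 0 = 18944 = 0x4A00.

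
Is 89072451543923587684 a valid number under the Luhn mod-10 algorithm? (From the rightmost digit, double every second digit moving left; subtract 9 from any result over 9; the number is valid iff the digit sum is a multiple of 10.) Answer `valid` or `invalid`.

invalid

From the right, keep odd positions and double even positions (subtract 9 from any doubled value over 9):
  doubled (positions 2,4,...): 7 5 1 4 6 1 1 4 0 7 → sum 36
  kept (positions 1,3,...): 4 6 8 3 9 4 1 4 7 9 → sum 55
Total = 91.
91 mod 10 = 1, so the number is invalid.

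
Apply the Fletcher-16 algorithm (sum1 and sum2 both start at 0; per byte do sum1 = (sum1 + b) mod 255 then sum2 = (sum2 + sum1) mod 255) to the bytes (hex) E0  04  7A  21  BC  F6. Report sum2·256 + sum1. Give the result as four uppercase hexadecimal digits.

Running sums (mod 255):
  after byte 0 (E0): sum1=224, sum2=224
  after byte 1 (04): sum1=228, sum2=197
  after byte 2 (7A): sum1=95, sum2=37
  after byte 3 (21): sum1=128, sum2=165
  after byte 4 (BC): sum1=61, sum2=226
  after byte 5 (F6): sum1=52, sum2=23
Checksum = sum2·256 + sum1 = 23·256 + 52 = 5940 = 0x1734.

1734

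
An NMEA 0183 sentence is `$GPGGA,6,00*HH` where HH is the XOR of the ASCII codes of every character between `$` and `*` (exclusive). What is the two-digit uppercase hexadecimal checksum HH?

XOR the ASCII codes of the payload characters:
  'G' = 0x47 → acc = 0x47
  'P' = 0x50 → acc = 0x17
  'G' = 0x47 → acc = 0x50
  'G' = 0x47 → acc = 0x17
  'A' = 0x41 → acc = 0x56
  ',' = 0x2C → acc = 0x7A
  '6' = 0x36 → acc = 0x4C
  ',' = 0x2C → acc = 0x60
  '0' = 0x30 → acc = 0x50
  '0' = 0x30 → acc = 0x60
Checksum = 0x60.

60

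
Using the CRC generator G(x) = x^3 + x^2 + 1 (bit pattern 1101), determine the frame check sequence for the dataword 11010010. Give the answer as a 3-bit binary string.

111

Append 3 zeros: 11010010000. Divide by 1101 (XOR where the leading bit is 1):
  pos 0: 1101 XOR 1101 = 0000
  pos 6: 1000 XOR 1101 = 0101
  pos 7: 1010 XOR 1101 = 0111
Remainder (last 3 bits) = 111. This is the CRC / FCS.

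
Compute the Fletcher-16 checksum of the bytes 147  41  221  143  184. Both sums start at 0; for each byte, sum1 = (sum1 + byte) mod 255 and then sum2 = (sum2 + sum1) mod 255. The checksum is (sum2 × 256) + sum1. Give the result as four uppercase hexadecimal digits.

Running sums (mod 255):
  after byte 0 (147): sum1=147, sum2=147
  after byte 1 (41): sum1=188, sum2=80
  after byte 2 (221): sum1=154, sum2=234
  after byte 3 (143): sum1=42, sum2=21
  after byte 4 (184): sum1=226, sum2=247
Checksum = sum2·256 + sum1 = 247·256 + 226 = 63458 = 0xF7E2.

F7E2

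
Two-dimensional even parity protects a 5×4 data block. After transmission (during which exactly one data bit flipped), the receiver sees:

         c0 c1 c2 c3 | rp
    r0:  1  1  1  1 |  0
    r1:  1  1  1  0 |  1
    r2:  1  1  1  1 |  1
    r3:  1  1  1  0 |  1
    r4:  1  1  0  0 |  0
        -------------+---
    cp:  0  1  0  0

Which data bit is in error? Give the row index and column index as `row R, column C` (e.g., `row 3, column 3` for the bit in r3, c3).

row 2, column 0

Recompute each row's even parity and compare to rp:
  r0: data parity 0, sent rp 0 → ok
  r1: data parity 1, sent rp 1 → ok
  r2: data parity 0, sent rp 1 → mismatch
  r3: data parity 1, sent rp 1 → ok
  r4: data parity 0, sent rp 0 → ok
Recompute each column's even parity and compare to cp:
  c0: data parity 1, sent cp 0 → mismatch
  c1: data parity 1, sent cp 1 → ok
  c2: data parity 0, sent cp 0 → ok
  c3: data parity 0, sent cp 0 → ok
Exactly one row (r2) and one column (c0) fail → the flipped bit is at their intersection.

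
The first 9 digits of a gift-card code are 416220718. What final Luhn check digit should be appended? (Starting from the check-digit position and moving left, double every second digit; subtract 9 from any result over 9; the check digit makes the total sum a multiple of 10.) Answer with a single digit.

Partial digits right→left: 8 1 7 0 2 2 6 1 4
Double every second digit counting from the check-digit position (so the 1st, 3rd, 5th, ... of the partial from the right).
  doubled (with −9 where >9): 7 5 4 3 8 → sum 27
  kept as-is: 1 0 2 1 → sum 4
Total = 27 + 4 = 31.
Check digit = (10 − (31 mod 10)) mod 10 = 9.

9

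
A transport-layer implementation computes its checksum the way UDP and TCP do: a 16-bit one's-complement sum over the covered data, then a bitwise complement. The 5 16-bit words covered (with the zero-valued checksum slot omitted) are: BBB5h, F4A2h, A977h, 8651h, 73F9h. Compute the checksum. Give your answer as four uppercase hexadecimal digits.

One's-complement addition (fold any carry out of bit 15 back into bit 0):
  0xBBB5 + 0xF4A2 = 0x1B057 → wrap carry → 0xB058
  0xB058 + 0xA977 = 0x159CF → wrap carry → 0x59D0
  0x59D0 + 0x8651 = 0x0E021
  0xE021 + 0x73F9 = 0x1541A → wrap carry → 0x541B
One's-complement sum = 0x541B.
Checksum = ~0x541B & 0xFFFF = 0xABE4.

ABE4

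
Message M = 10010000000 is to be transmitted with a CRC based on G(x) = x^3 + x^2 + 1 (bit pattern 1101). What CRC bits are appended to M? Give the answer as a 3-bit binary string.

Append 3 zeros: 10010000000000. Divide by 1101 (XOR where the leading bit is 1):
  pos 0: 1001 XOR 1101 = 0100
  pos 1: 1000 XOR 1101 = 0101
  pos 2: 1010 XOR 1101 = 0111
  pos 3: 1110 XOR 1101 = 0011
  pos 5: 1100 XOR 1101 = 0001
  pos 8: 1000 XOR 1101 = 0101
  pos 9: 1010 XOR 1101 = 0111
  pos 10: 1110 XOR 1101 = 0011
Remainder (last 3 bits) = 011. This is the CRC / FCS.

011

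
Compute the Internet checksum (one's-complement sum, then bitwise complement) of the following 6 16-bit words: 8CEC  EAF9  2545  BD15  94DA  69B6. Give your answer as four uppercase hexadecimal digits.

One's-complement addition (fold any carry out of bit 15 back into bit 0):
  0x8CEC + 0xEAF9 = 0x177E5 → wrap carry → 0x77E6
  0x77E6 + 0x2545 = 0x09D2B
  0x9D2B + 0xBD15 = 0x15A40 → wrap carry → 0x5A41
  0x5A41 + 0x94DA = 0x0EF1B
  0xEF1B + 0x69B6 = 0x158D1 → wrap carry → 0x58D2
One's-complement sum = 0x58D2.
Checksum = ~0x58D2 & 0xFFFF = 0xA72D.

A72D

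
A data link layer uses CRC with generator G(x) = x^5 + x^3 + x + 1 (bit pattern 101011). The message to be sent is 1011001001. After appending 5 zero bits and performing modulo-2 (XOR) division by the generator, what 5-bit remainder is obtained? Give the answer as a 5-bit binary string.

00111

Append 5 zeros: 101100100100000. Divide by 101011 (XOR where the leading bit is 1):
  pos 0: 101100 XOR 101011 = 000111
  pos 3: 111100 XOR 101011 = 010111
  pos 4: 101111 XOR 101011 = 000100
  pos 7: 100000 XOR 101011 = 001011
  pos 9: 101100 XOR 101011 = 000111
Remainder (last 5 bits) = 00111. This is the CRC / FCS.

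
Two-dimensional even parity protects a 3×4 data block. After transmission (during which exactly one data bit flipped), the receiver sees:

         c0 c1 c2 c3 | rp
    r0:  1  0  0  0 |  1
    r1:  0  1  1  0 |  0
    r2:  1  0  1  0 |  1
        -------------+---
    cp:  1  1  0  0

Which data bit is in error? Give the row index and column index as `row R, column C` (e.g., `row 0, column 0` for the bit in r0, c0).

row 2, column 0

Recompute each row's even parity and compare to rp:
  r0: data parity 1, sent rp 1 → ok
  r1: data parity 0, sent rp 0 → ok
  r2: data parity 0, sent rp 1 → mismatch
Recompute each column's even parity and compare to cp:
  c0: data parity 0, sent cp 1 → mismatch
  c1: data parity 1, sent cp 1 → ok
  c2: data parity 0, sent cp 0 → ok
  c3: data parity 0, sent cp 0 → ok
Exactly one row (r2) and one column (c0) fail → the flipped bit is at their intersection.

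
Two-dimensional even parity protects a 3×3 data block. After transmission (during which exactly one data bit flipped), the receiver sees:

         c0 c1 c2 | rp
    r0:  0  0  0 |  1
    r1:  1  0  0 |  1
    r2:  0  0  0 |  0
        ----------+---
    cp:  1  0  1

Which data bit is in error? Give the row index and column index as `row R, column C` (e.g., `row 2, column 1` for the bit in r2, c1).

Recompute each row's even parity and compare to rp:
  r0: data parity 0, sent rp 1 → mismatch
  r1: data parity 1, sent rp 1 → ok
  r2: data parity 0, sent rp 0 → ok
Recompute each column's even parity and compare to cp:
  c0: data parity 1, sent cp 1 → ok
  c1: data parity 0, sent cp 0 → ok
  c2: data parity 0, sent cp 1 → mismatch
Exactly one row (r0) and one column (c2) fail → the flipped bit is at their intersection.

row 0, column 2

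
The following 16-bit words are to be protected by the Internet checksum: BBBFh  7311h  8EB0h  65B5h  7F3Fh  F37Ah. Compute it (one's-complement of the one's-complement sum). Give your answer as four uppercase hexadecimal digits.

One's-complement addition (fold any carry out of bit 15 back into bit 0):
  0xBBBF + 0x7311 = 0x12ED0 → wrap carry → 0x2ED1
  0x2ED1 + 0x8EB0 = 0x0BD81
  0xBD81 + 0x65B5 = 0x12336 → wrap carry → 0x2337
  0x2337 + 0x7F3F = 0x0A276
  0xA276 + 0xF37A = 0x195F0 → wrap carry → 0x95F1
One's-complement sum = 0x95F1.
Checksum = ~0x95F1 & 0xFFFF = 0x6A0E.

6A0E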